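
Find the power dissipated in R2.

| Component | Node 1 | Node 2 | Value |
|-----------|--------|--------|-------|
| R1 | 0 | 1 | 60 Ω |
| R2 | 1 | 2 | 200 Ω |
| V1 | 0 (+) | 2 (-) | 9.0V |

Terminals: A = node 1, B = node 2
Nodal analysis, taking node 2 as the 0 V reference.
Source V1 fixes V_0 = 9 V.
KCL at each unknown node (sum of currents leaving = 0; resistances in Ω):
  Node 1: (V_1 - 9)/60 + (V_1 - 0)/200 = 0
Collecting terms: 0.02167 × V_1 = 0.15  =>  V_1 = 6.923 V
I_R2 = (V_1 - V_2)/R2 = (6.923 - 0)/200 = 0.03462 A
P_R2 = I_R2² × R2 = (0.03462)² × 200 = 0.2396 W

Final answer: 0.2396 W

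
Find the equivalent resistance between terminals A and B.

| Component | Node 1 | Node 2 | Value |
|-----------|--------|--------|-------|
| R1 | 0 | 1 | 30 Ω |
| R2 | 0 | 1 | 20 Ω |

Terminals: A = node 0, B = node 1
Reduce the network between node 0 (A) and node 1 (B) by series/parallel combination:
  Rp1 = R1 ‖ R2 (parallel, both between nodes 0 and 1) = 1/(1/30 + 1/20) = 12 Ω
R_eq = 12 Ω

Final answer: 12 Ω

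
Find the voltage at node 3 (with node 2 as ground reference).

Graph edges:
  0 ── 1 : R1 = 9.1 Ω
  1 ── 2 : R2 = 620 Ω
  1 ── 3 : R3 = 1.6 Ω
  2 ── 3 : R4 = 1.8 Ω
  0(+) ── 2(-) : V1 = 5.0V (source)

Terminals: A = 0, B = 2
Nodal analysis, taking node 2 as the 0 V reference.
Source V1 fixes V_0 = 5 V.
KCL at each unknown node (sum of currents leaving = 0; resistances in Ω):
  Node 1: (V_1 - 5)/9.1 + (V_1 - 0)/620 + (V_1 - V_3)/1.6 = 0
  Node 3: (V_3 - V_1)/1.6 + (V_3 - 0)/1.8 = 0
Collecting terms (coefficients in siemens):
  0.7365·V_1 - 0.625·V_3 = 0.5495
  1.181·V_3 - 0.625·V_1 = 0
Determinant D = (0.7365)(1.181) - (-0.625)(-0.625) = 0.4789
V_1 = [(0.5495)(1.181) - (-0.625)(0)]/D = 1.355 V
V_3 = [(0.7365)(0) - (0.5495)(-0.625)]/D = 0.7171 V
The requested potential is V_3 = 0.7171 V.

Final answer: V_3 = 0.7171 V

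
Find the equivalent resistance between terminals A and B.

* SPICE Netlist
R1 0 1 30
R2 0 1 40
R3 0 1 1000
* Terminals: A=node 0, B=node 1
Reduce the network between node 0 (A) and node 1 (B) by series/parallel combination:
  Rp1 = R1 ‖ R2 ‖ R3 (parallel, all between nodes 0 and 1) = 1/(1/30 + 1/40 + 1/1000) = 16.85 Ω
R_eq = 16.85 Ω

Final answer: 16.85 Ω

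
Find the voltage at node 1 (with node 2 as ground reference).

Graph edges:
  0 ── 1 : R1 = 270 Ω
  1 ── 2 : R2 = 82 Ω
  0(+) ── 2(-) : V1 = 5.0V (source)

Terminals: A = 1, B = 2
Nodal analysis, taking node 2 as the 0 V reference.
Source V1 fixes V_0 = 5 V.
KCL at each unknown node (sum of currents leaving = 0; resistances in Ω):
  Node 1: (V_1 - 5)/270 + (V_1 - 0)/82 = 0
Collecting terms: 0.0159 × V_1 = 0.01852  =>  V_1 = 1.165 V
The requested potential is V_1 = 1.165 V.

Final answer: V_1 = 1.165 V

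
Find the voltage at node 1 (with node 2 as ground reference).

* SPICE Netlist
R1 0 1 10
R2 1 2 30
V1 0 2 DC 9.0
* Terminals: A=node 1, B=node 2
Nodal analysis, taking node 2 as the 0 V reference.
Source V1 fixes V_0 = 9 V.
KCL at each unknown node (sum of currents leaving = 0; resistances in Ω):
  Node 1: (V_1 - 9)/10 + (V_1 - 0)/30 = 0
Collecting terms: 0.1333 × V_1 = 0.9  =>  V_1 = 6.75 V
The requested potential is V_1 = 6.75 V.

Final answer: V_1 = 6.75 V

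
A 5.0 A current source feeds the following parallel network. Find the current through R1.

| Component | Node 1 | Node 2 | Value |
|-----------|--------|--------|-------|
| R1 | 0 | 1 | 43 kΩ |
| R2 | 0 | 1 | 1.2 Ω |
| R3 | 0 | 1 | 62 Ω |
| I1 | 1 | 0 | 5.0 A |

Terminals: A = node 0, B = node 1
All resistors sit directly between nodes 0 and 1, so they are in parallel and share one voltage V; the full source current 5 A splits among them.
1/R_par = 1/43000 + 1/1.2 + 1/62 = 0.8495 S  =>  R_par = 1.177 Ω
V = I × R_par = 5 × 1.177 = 5.886 V
I_R1 = V/R1 = 5.886/43000 = 0.0001369 A

Final answer: 0.0001369 A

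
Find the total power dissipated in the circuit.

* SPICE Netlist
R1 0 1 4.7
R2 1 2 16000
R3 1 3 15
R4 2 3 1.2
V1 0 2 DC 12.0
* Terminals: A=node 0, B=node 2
Nodal analysis, taking node 2 as the 0 V reference.
Source V1 fixes V_0 = 12 V.
KCL at each unknown node (sum of currents leaving = 0; resistances in Ω):
  Node 1: (V_1 - 12)/4.7 + (V_1 - 0)/16000 + (V_1 - V_3)/15 = 0
  Node 3: (V_3 - V_1)/15 + (V_3 - 0)/1.2 = 0
Collecting terms (coefficients in siemens):
  0.2795·V_1 - 0.06667·V_3 = 2.553
  0.9·V_3 - 0.06667·V_1 = 0
Determinant D = (0.2795)(0.9) - (-0.06667)(-0.06667) = 0.2471
V_1 = [(2.553)(0.9) - (-0.06667)(0)]/D = 9.299 V
V_3 = [(0.2795)(0) - (2.553)(-0.06667)]/D = 0.6888 V
Power in each resistor, P = (ΔV)²/R:
  P_R1 = (12 - 9.299)²/4.7 = 1.552 W
  P_R2 = (9.299 - 0)²/16000 = 0.005405 W
  P_R3 = (9.299 - 0.6888)²/15 = 4.943 W
  P_R4 = (0 - 0.6888)²/1.2 = 0.3954 W
P_total = P_R1 + P_R2 + P_R3 + P_R4 = 6.895 W

Final answer: 6.895 W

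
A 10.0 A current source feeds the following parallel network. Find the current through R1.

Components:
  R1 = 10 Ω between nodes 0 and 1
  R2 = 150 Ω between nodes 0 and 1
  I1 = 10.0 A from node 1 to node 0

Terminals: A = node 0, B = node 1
All resistors sit directly between nodes 0 and 1, so they are in parallel and share one voltage V; the full source current 10 A splits among them.
1/R_par = 1/10 + 1/150 = 0.1067 S  =>  R_par = 9.375 Ω
V = I × R_par = 10 × 9.375 = 93.75 V
I_R1 = V/R1 = 93.75/10 = 9.375 A

Final answer: 9.375 A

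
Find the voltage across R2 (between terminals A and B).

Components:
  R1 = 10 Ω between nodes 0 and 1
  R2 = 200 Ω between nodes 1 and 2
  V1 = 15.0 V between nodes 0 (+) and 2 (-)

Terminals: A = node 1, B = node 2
R1 and R2 are in series across V1 (node 0 → node 1 → node 2), and the output A–B is taken across R2, so this is a voltage divider.
Series current: I = V1/(R1 + R2) = 15/(10 + 200) = 15/210 = 0.07143 A
V_R2 = I × R2 = V1 × R2/(R1 + R2) = 15 × 200/210 = 14.29 V

Final answer: 14.29 V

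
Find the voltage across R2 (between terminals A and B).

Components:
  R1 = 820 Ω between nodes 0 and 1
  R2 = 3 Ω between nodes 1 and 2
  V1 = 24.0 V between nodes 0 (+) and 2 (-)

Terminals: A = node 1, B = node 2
R1 and R2 are in series across V1 (node 0 → node 1 → node 2), and the output A–B is taken across R2, so this is a voltage divider.
Series current: I = V1/(R1 + R2) = 24/(820 + 3) = 24/823 = 0.02916 A
V_R2 = I × R2 = V1 × R2/(R1 + R2) = 24 × 3/823 = 0.08748 V

Final answer: 0.08748 V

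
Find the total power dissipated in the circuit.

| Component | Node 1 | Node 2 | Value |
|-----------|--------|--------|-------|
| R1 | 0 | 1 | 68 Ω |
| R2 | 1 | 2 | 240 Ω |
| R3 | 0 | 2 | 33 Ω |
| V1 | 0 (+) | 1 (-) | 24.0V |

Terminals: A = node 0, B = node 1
Nodal analysis, taking node 1 as the 0 V reference.
Source V1 fixes V_0 = 24 V.
KCL at each unknown node (sum of currents leaving = 0; resistances in Ω):
  Node 2: (V_2 - 0)/240 + (V_2 - 24)/33 = 0
Collecting terms: 0.03447 × V_2 = 0.7273  =>  V_2 = 21.1 V
Power in each resistor, P = (ΔV)²/R:
  P_R1 = (24 - 0)²/68 = 8.471 W
  P_R2 = (0 - 21.1)²/240 = 1.855 W
  P_R3 = (24 - 21.1)²/33 = 0.255 W
P_total = P_R1 + P_R2 + P_R3 = 10.58 W

Final answer: 10.58 W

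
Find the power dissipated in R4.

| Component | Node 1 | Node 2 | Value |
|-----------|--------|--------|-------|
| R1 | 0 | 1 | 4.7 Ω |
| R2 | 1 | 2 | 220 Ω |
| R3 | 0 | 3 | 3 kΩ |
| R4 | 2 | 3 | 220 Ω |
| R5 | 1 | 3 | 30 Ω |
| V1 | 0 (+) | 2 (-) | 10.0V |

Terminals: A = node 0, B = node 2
Nodal analysis, taking node 2 as the 0 V reference.
Source V1 fixes V_0 = 10 V.
KCL at each unknown node (sum of currents leaving = 0; resistances in Ω):
  Node 1: (V_1 - 10)/4.7 + (V_1 - 0)/220 + (V_1 - V_3)/30 = 0
  Node 3: (V_3 - 10)/3000 + (V_3 - 0)/220 + (V_3 - V_1)/30 = 0
Collecting terms (coefficients in siemens):
  0.2506·V_1 - 0.03333·V_3 = 2.128
  0.03821·V_3 - 0.03333·V_1 = 0.003333
Determinant D = (0.2506)(0.03821) - (-0.03333)(-0.03333) = 0.008467
V_1 = [(2.128)(0.03821) - (-0.03333)(0.003333)]/D = 9.616 V
V_3 = [(0.2506)(0.003333) - (2.128)(-0.03333)]/D = 8.475 V
I_R4 = (V_2 - V_3)/R4 = (0 - 8.475)/220 = -0.03852 A
P_R4 = I_R4² × R4 = (-0.03852)² × 220 = 0.3265 W

Final answer: 0.3265 W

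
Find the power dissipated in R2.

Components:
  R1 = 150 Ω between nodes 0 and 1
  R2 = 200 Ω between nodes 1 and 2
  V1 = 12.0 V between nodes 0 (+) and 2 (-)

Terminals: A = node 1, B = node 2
Nodal analysis, taking node 2 as the 0 V reference.
Source V1 fixes V_0 = 12 V.
KCL at each unknown node (sum of currents leaving = 0; resistances in Ω):
  Node 1: (V_1 - 12)/150 + (V_1 - 0)/200 = 0
Collecting terms: 0.01167 × V_1 = 0.08  =>  V_1 = 6.857 V
I_R2 = (V_1 - V_2)/R2 = (6.857 - 0)/200 = 0.03429 A
P_R2 = I_R2² × R2 = (0.03429)² × 200 = 0.2351 W

Final answer: 0.2351 W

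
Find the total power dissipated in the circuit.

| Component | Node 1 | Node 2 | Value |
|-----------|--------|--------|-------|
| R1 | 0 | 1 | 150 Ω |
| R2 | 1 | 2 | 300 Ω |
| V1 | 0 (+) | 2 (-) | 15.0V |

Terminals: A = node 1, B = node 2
Nodal analysis, taking node 2 as the 0 V reference.
Source V1 fixes V_0 = 15 V.
KCL at each unknown node (sum of currents leaving = 0; resistances in Ω):
  Node 1: (V_1 - 15)/150 + (V_1 - 0)/300 = 0
Collecting terms: 0.01 × V_1 = 0.1  =>  V_1 = 10 V
Power in each resistor, P = (ΔV)²/R:
  P_R1 = (15 - 10)²/150 = 0.1667 W
  P_R2 = (10 - 0)²/300 = 0.3333 W
P_total = P_R1 + P_R2 = 0.5 W

Final answer: 0.5 W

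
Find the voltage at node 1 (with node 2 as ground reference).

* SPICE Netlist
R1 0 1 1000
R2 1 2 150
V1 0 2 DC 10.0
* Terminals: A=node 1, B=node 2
Nodal analysis, taking node 2 as the 0 V reference.
Source V1 fixes V_0 = 10 V.
KCL at each unknown node (sum of currents leaving = 0; resistances in Ω):
  Node 1: (V_1 - 10)/1000 + (V_1 - 0)/150 = 0
Collecting terms: 0.007667 × V_1 = 0.01  =>  V_1 = 1.304 V
The requested potential is V_1 = 1.304 V.

Final answer: V_1 = 1.304 V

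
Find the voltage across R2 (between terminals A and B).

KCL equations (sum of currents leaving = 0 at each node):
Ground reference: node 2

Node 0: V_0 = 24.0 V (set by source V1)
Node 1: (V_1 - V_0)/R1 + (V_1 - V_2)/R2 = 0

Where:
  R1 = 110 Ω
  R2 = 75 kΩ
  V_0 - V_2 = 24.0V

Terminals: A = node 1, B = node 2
R1 and R2 are in series across V1 (node 0 → node 1 → node 2), and the output A–B is taken across R2, so this is a voltage divider.
Series current: I = V1/(R1 + R2) = 24/(110 + 75000) = 24/75110 = 0.0003195 A
V_R2 = I × R2 = V1 × R2/(R1 + R2) = 24 × 75000/75110 = 23.96 V

Final answer: 23.96 V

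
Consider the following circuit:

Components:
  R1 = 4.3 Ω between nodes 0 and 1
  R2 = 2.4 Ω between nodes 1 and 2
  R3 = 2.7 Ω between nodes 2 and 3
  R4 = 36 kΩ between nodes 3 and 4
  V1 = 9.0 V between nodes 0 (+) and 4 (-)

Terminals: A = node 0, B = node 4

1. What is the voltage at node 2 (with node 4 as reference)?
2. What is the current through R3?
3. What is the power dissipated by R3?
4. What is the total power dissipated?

Nodal analysis, taking node 4 as the 0 V reference.
Source V1 fixes V_0 = 9 V.
KCL at each unknown node (sum of currents leaving = 0; resistances in Ω):
  Node 1: (V_1 - 9)/4.3 + (V_1 - V_2)/2.4 = 0
  Node 2: (V_2 - V_1)/2.4 + (V_2 - V_3)/2.7 = 0
  Node 3: (V_3 - V_2)/2.7 + (V_3 - 0)/36000 = 0
Collecting terms (coefficients in siemens):
  0.6492·V_1 - 0.4167·V_2 = 2.093
  0.787·V_2 - 0.4167·V_1 - 0.3704·V_3 = 0
  0.3704·V_3 - 0.3704·V_2 = 0
Solving these 3 simultaneous equations (Gaussian elimination) gives:
  V_1 = 8.999 V, V_2 = 8.998 V, V_3 = 8.998 V
Part 1:
  Read off the nodal solution: V_2 = 8.998 V
Part 2:
  I_R3 = (V_2 - V_3)/R3 = (8.998 - 8.998)/2.7 = 0.0002499 A
  Magnitude: I_R3 = 0.0002499 A
Part 3:
  I_R3 = (V_2 - V_3)/R3 = (8.998 - 8.998)/2.7 = 0.0002499 A
  P_R3 = I_R3² × R3 = (0.0002499)² × 2.7 = 0.0000001687 W
Part 4:
  Power in each resistor, P = (ΔV)²/R:
    P_R1 = (9 - 8.999)²/4.3 = 0.0000002686 W
    P_R2 = (8.999 - 8.998)²/2.4 = 0.0000001499 W
    P_R3 = (8.998 - 8.998)²/2.7 = 0.0000001687 W
    P_R4 = (8.998 - 0)²/36000 = 0.002249 W
  P_total = P_R1 + P_R2 + P_R3 + P_R4 = 0.002249 W

Final answers:
1. V_2 = 8.998 V
2. I_R3 = 0.0002499 A
3. P_R3 = 1.687e-07 W
4. P_total = 0.002249 W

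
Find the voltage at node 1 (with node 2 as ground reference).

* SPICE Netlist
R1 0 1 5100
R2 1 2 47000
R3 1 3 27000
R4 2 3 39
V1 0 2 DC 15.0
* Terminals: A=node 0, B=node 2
Nodal analysis, taking node 2 as the 0 V reference.
Source V1 fixes V_0 = 15 V.
KCL at each unknown node (sum of currents leaving = 0; resistances in Ω):
  Node 1: (V_1 - 15)/5100 + (V_1 - 0)/47000 + (V_1 - V_3)/27000 = 0
  Node 3: (V_3 - V_1)/27000 + (V_3 - 0)/39 = 0
Collecting terms (coefficients in siemens):
  0.0002544·V_1 - 0.00003704·V_3 = 0.002941
  0.02568·V_3 - 0.00003704·V_1 = 0
Determinant D = (0.0002544)(0.02568) - (-0.00003704)(-0.00003704) = 0.000006531
V_1 = [(0.002941)(0.02568) - (-0.00003704)(0)]/D = 11.56 V
V_3 = [(0.0002544)(0) - (0.002941)(-0.00003704)]/D = 0.01668 V
The requested potential is V_1 = 11.56 V.

Final answer: V_1 = 11.56 V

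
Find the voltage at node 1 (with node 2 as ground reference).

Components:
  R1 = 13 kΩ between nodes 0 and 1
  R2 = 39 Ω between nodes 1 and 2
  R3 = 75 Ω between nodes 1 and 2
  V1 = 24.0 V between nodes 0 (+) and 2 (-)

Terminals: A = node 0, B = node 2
Nodal analysis, taking node 2 as the 0 V reference.
Source V1 fixes V_0 = 24 V.
KCL at each unknown node (sum of currents leaving = 0; resistances in Ω):
  Node 1: (V_1 - 24)/13000 + (V_1 - 0)/39 + (V_1 - 0)/75 = 0
Collecting terms: 0.03905 × V_1 = 0.001846  =>  V_1 = 0.04728 V
The requested potential is V_1 = 0.04728 V.

Final answer: V_1 = 0.04728 V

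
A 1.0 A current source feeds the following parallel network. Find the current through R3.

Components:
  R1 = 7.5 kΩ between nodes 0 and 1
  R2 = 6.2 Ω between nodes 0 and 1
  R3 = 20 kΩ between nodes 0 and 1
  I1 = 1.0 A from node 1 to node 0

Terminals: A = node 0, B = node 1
All resistors sit directly between nodes 0 and 1, so they are in parallel and share one voltage V; the full source current 1 A splits among them.
1/R_par = 1/7500 + 1/6.2 + 1/20000 = 0.1615 S  =>  R_par = 6.193 Ω
V = I × R_par = 1 × 6.193 = 6.193 V
I_R3 = V/R3 = 6.193/20000 = 0.0003096 A

Final answer: 0.0003096 A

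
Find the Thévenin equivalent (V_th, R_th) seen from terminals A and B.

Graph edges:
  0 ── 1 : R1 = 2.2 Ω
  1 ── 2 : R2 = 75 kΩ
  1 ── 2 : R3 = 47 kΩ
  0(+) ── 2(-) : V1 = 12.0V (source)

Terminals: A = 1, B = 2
Step 1 — V_th is the open-circuit voltage V_A - V_B (nothing connected across the terminals).
Nodal analysis, taking node 2 as the 0 V reference.
Source V1 fixes V_0 = 12 V.
KCL at each unknown node (sum of currents leaving = 0; resistances in Ω):
  Node 1: (V_1 - 12)/2.2 + (V_1 - 0)/75000 + (V_1 - 0)/47000 = 0
Collecting terms: 0.4546 × V_1 = 5.455  =>  V_1 = 12 V
V_th = V_1 - V_2 = 12 - 0 = 12 V
Step 2 — R_th: zero the source — replace V1 by a short circuit (node 2 merges into node 0) — and find the resistance seen between A (node 1) and B (node 0).
Reduce the network between node 1 (A) and node 0 (B) by series/parallel combination:
  Rp1 = R1 ‖ R2 ‖ R3 (parallel, all between nodes 0 and 1) = 1/(1/2.2 + 1/75000 + 1/47000) = 2.2 Ω
R_th = 2.2 Ω

Final answer: V_th = 12 V, R_th = 2.2 Ω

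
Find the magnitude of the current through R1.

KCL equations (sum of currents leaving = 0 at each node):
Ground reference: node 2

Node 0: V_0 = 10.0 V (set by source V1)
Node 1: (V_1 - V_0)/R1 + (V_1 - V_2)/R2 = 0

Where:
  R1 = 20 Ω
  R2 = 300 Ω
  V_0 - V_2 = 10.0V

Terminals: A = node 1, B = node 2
Nodal analysis, taking node 2 as the 0 V reference.
Source V1 fixes V_0 = 10 V.
KCL at each unknown node (sum of currents leaving = 0; resistances in Ω):
  Node 1: (V_1 - 10)/20 + (V_1 - 0)/300 = 0
Collecting terms: 0.05333 × V_1 = 0.5  =>  V_1 = 9.375 V
I_R1 = (V_0 - V_1)/R1 = (10 - 9.375)/20 = 0.03125 A
|I_R1| = 0.03125 A

Final answer: |I_R1| = 0.03125 A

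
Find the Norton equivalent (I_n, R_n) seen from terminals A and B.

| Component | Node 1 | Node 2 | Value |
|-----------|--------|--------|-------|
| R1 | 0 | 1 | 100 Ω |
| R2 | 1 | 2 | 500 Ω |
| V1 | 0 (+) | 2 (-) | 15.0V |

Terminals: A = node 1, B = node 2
Find the Thévenin equivalent first; then I_n = V_th/R_th and R_n = R_th.
Step 1 — V_th is the open-circuit voltage V_A - V_B (nothing connected across the terminals).
Nodal analysis, taking node 2 as the 0 V reference.
Source V1 fixes V_0 = 15 V.
KCL at each unknown node (sum of currents leaving = 0; resistances in Ω):
  Node 1: (V_1 - 15)/100 + (V_1 - 0)/500 = 0
Collecting terms: 0.012 × V_1 = 0.15  =>  V_1 = 12.5 V
V_th = V_1 - V_2 = 12.5 - 0 = 12.5 V
Step 2 — R_th: zero the source — replace V1 by a short circuit (node 2 merges into node 0) — and find the resistance seen between A (node 1) and B (node 0).
Reduce the network between node 1 (A) and node 0 (B) by series/parallel combination:
  Rp1 = R1 ‖ R2 (parallel, both between nodes 0 and 1) = 1/(1/100 + 1/500) = 83.33 Ω
R_th = 83.33 Ω
I_n = V_th/R_th = 12.5/83.33 = 0.15 A, and R_n = R_th = 83.33 Ω

Final answer: I_n = 0.15 A, R_n = 83.33 Ω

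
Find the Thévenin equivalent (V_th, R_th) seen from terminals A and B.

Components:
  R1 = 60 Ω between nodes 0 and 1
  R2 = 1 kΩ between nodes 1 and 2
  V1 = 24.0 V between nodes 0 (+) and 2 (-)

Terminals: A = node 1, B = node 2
Step 1 — V_th is the open-circuit voltage V_A - V_B (nothing connected across the terminals).
Nodal analysis, taking node 2 as the 0 V reference.
Source V1 fixes V_0 = 24 V.
KCL at each unknown node (sum of currents leaving = 0; resistances in Ω):
  Node 1: (V_1 - 24)/60 + (V_1 - 0)/1000 = 0
Collecting terms: 0.01767 × V_1 = 0.4  =>  V_1 = 22.64 V
V_th = V_1 - V_2 = 22.64 - 0 = 22.64 V
Step 2 — R_th: zero the source — replace V1 by a short circuit (node 2 merges into node 0) — and find the resistance seen between A (node 1) and B (node 0).
Reduce the network between node 1 (A) and node 0 (B) by series/parallel combination:
  Rp1 = R1 ‖ R2 (parallel, both between nodes 0 and 1) = 1/(1/60 + 1/1000) = 56.6 Ω
R_th = 56.6 Ω

Final answer: V_th = 22.64 V, R_th = 56.6 Ω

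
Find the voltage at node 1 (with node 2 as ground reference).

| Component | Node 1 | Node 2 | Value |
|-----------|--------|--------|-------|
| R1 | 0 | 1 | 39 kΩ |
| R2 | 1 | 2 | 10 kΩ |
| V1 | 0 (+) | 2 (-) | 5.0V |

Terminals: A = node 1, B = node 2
Nodal analysis, taking node 2 as the 0 V reference.
Source V1 fixes V_0 = 5 V.
KCL at each unknown node (sum of currents leaving = 0; resistances in Ω):
  Node 1: (V_1 - 5)/39000 + (V_1 - 0)/10000 = 0
Collecting terms: 0.0001256 × V_1 = 0.0001282  =>  V_1 = 1.02 V
The requested potential is V_1 = 1.02 V.

Final answer: V_1 = 1.02 V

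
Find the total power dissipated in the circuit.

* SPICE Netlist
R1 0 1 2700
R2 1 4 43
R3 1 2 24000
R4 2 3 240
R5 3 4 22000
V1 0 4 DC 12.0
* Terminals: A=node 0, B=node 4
Nodal analysis, taking node 4 as the 0 V reference.
Source V1 fixes V_0 = 12 V.
KCL at each unknown node (sum of currents leaving = 0; resistances in Ω):
  Node 1: (V_1 - 12)/2700 + (V_1 - 0)/43 + (V_1 - V_2)/24000 = 0
  Node 2: (V_2 - V_1)/24000 + (V_2 - V_3)/240 = 0
  Node 3: (V_3 - V_2)/240 + (V_3 - 0)/22000 = 0
Collecting terms (coefficients in siemens):
  0.02367·V_1 - 0.00004167·V_2 = 0.004444
  0.004208·V_2 - 0.00004167·V_1 - 0.004167·V_3 = 0
  0.004212·V_3 - 0.004167·V_2 = 0
Solving these 3 simultaneous equations (Gaussian elimination) gives:
  V_1 = 0.1879 V, V_2 = 0.09039 V, V_3 = 0.08942 V
Power in each resistor, P = (ΔV)²/R:
  P_R1 = (12 - 0.1879)²/2700 = 0.05168 W
  P_R2 = (0.1879 - 0)²/43 = 0.0008215 W
  P_R3 = (0.1879 - 0.09039)²/24000 = 0.0000003965 W
  P_R4 = (0.09039 - 0.08942)²/240 = 0.000000003965 W
  P_R5 = (0.08942 - 0)²/22000 = 0.0000003634 W
P_total = P_R1 + P_R2 + P_R3 + P_R4 + P_R5 = 0.0525 W

Final answer: 0.0525 W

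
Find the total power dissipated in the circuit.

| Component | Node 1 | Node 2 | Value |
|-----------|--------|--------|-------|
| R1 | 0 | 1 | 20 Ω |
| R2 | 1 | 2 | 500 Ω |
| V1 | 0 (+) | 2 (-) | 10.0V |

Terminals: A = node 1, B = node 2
Nodal analysis, taking node 2 as the 0 V reference.
Source V1 fixes V_0 = 10 V.
KCL at each unknown node (sum of currents leaving = 0; resistances in Ω):
  Node 1: (V_1 - 10)/20 + (V_1 - 0)/500 = 0
Collecting terms: 0.052 × V_1 = 0.5  =>  V_1 = 9.615 V
Power in each resistor, P = (ΔV)²/R:
  P_R1 = (10 - 9.615)²/20 = 0.007396 W
  P_R2 = (9.615 - 0)²/500 = 0.1849 W
P_total = P_R1 + P_R2 = 0.1923 W

Final answer: 0.1923 W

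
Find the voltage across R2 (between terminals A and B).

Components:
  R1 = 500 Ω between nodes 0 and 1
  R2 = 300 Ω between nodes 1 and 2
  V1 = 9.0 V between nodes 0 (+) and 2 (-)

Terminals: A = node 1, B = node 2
R1 and R2 are in series across V1 (node 0 → node 1 → node 2), and the output A–B is taken across R2, so this is a voltage divider.
Series current: I = V1/(R1 + R2) = 9/(500 + 300) = 9/800 = 0.01125 A
V_R2 = I × R2 = V1 × R2/(R1 + R2) = 9 × 300/800 = 3.375 V

Final answer: 3.375 V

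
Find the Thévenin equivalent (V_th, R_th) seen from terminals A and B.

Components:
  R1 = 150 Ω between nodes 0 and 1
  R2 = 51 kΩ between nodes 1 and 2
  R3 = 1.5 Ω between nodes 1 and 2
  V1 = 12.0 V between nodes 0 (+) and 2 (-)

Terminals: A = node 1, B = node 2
Step 1 — V_th is the open-circuit voltage V_A - V_B (nothing connected across the terminals).
Nodal analysis, taking node 2 as the 0 V reference.
Source V1 fixes V_0 = 12 V.
KCL at each unknown node (sum of currents leaving = 0; resistances in Ω):
  Node 1: (V_1 - 12)/150 + (V_1 - 0)/51000 + (V_1 - 0)/1.5 = 0
Collecting terms: 0.6734 × V_1 = 0.08  =>  V_1 = 0.1188 V
V_th = V_1 - V_2 = 0.1188 - 0 = 0.1188 V
Step 2 — R_th: zero the source — replace V1 by a short circuit (node 2 merges into node 0) — and find the resistance seen between A (node 1) and B (node 0).
Reduce the network between node 1 (A) and node 0 (B) by series/parallel combination:
  Rp1 = R1 ‖ R2 ‖ R3 (parallel, all between nodes 0 and 1) = 1/(1/150 + 1/51000 + 1/1.5) = 1.485 Ω
R_th = 1.485 Ω

Final answer: V_th = 0.1188 V, R_th = 1.485 Ω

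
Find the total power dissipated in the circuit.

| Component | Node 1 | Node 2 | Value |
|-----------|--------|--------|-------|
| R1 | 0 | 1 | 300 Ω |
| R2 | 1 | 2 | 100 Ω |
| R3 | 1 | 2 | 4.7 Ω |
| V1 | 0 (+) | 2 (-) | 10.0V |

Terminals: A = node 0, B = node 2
Nodal analysis, taking node 2 as the 0 V reference.
Source V1 fixes V_0 = 10 V.
KCL at each unknown node (sum of currents leaving = 0; resistances in Ω):
  Node 1: (V_1 - 10)/300 + (V_1 - 0)/100 + (V_1 - 0)/4.7 = 0
Collecting terms: 0.2261 × V_1 = 0.03333  =>  V_1 = 0.1474 V
Power in each resistor, P = (ΔV)²/R:
  P_R1 = (10 - 0.1474)²/300 = 0.3236 W
  P_R2 = (0.1474 - 0)²/100 = 0.0002173 W
  P_R3 = (0.1474 - 0)²/4.7 = 0.004624 W
P_total = P_R1 + P_R2 + P_R3 = 0.3284 W

Final answer: 0.3284 W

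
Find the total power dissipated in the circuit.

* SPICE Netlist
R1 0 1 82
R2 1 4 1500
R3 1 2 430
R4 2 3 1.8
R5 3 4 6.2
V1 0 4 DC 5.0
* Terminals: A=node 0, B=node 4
Nodal analysis, taking node 4 as the 0 V reference.
Source V1 fixes V_0 = 5 V.
KCL at each unknown node (sum of currents leaving = 0; resistances in Ω):
  Node 1: (V_1 - 5)/82 + (V_1 - 0)/1500 + (V_1 - V_2)/430 = 0
  Node 2: (V_2 - V_1)/430 + (V_2 - V_3)/1.8 = 0
  Node 3: (V_3 - V_2)/1.8 + (V_3 - 0)/6.2 = 0
Collecting terms (coefficients in siemens):
  0.01519·V_1 - 0.002326·V_2 = 0.06098
  0.5579·V_2 - 0.002326·V_1 - 0.5556·V_3 = 0
  0.7168·V_3 - 0.5556·V_2 = 0
Solving these 3 simultaneous equations (Gaussian elimination) gives:
  V_1 = 4.026 V, V_2 = 0.07354 V, V_3 = 0.05699 V
Power in each resistor, P = (ΔV)²/R:
  P_R1 = (5 - 4.026)²/82 = 0.01157 W
  P_R2 = (4.026 - 0)²/1500 = 0.01081 W
  P_R3 = (4.026 - 0.07354)²/430 = 0.03633 W
  P_R4 = (0.07354 - 0.05699)²/1.8 = 0.0001521 W
  P_R5 = (0.05699 - 0)²/6.2 = 0.0005239 W
P_total = P_R1 + P_R2 + P_R3 + P_R4 + P_R5 = 0.05938 W

Final answer: 0.05938 W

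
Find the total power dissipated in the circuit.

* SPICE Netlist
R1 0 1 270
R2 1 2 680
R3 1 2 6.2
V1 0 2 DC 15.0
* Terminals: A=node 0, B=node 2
Nodal analysis, taking node 2 as the 0 V reference.
Source V1 fixes V_0 = 15 V.
KCL at each unknown node (sum of currents leaving = 0; resistances in Ω):
  Node 1: (V_1 - 15)/270 + (V_1 - 0)/680 + (V_1 - 0)/6.2 = 0
Collecting terms: 0.1665 × V_1 = 0.05556  =>  V_1 = 0.3337 V
Power in each resistor, P = (ΔV)²/R:
  P_R1 = (15 - 0.3337)²/270 = 0.7967 W
  P_R2 = (0.3337 - 0)²/680 = 0.0001638 W
  P_R3 = (0.3337 - 0)²/6.2 = 0.01796 W
P_total = P_R1 + P_R2 + P_R3 = 0.8148 W

Final answer: 0.8148 W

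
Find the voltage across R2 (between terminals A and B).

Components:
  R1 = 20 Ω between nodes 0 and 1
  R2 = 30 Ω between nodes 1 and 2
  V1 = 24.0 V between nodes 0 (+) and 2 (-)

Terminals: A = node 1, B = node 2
R1 and R2 are in series across V1 (node 0 → node 1 → node 2), and the output A–B is taken across R2, so this is a voltage divider.
Series current: I = V1/(R1 + R2) = 24/(20 + 30) = 24/50 = 0.48 A
V_R2 = I × R2 = V1 × R2/(R1 + R2) = 24 × 30/50 = 14.4 V

Final answer: 14.4 V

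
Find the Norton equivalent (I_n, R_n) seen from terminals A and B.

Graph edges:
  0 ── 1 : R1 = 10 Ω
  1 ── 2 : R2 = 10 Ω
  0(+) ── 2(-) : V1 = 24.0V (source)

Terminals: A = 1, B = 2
Find the Thévenin equivalent first; then I_n = V_th/R_th and R_n = R_th.
Step 1 — V_th is the open-circuit voltage V_A - V_B (nothing connected across the terminals).
Nodal analysis, taking node 2 as the 0 V reference.
Source V1 fixes V_0 = 24 V.
KCL at each unknown node (sum of currents leaving = 0; resistances in Ω):
  Node 1: (V_1 - 24)/10 + (V_1 - 0)/10 = 0
Collecting terms: 0.2 × V_1 = 2.4  =>  V_1 = 12 V
V_th = V_1 - V_2 = 12 - 0 = 12 V
Step 2 — R_th: zero the source — replace V1 by a short circuit (node 2 merges into node 0) — and find the resistance seen between A (node 1) and B (node 0).
Reduce the network between node 1 (A) and node 0 (B) by series/parallel combination:
  Rp1 = R1 ‖ R2 (parallel, both between nodes 0 and 1) = 1/(1/10 + 1/10) = 5 Ω
R_th = 5 Ω
I_n = V_th/R_th = 12/5 = 2.4 A, and R_n = R_th = 5 Ω

Final answer: I_n = 2.4 A, R_n = 5 Ω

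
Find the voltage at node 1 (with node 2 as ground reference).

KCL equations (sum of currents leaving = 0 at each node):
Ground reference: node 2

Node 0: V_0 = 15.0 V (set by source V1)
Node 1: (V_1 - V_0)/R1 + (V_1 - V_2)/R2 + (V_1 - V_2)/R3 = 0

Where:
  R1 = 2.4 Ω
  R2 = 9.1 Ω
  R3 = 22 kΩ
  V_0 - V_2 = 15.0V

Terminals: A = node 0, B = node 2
Nodal analysis, taking node 2 as the 0 V reference.
Source V1 fixes V_0 = 15 V.
KCL at each unknown node (sum of currents leaving = 0; resistances in Ω):
  Node 1: (V_1 - 15)/2.4 + (V_1 - 0)/9.1 + (V_1 - 0)/22000 = 0
Collecting terms: 0.5266 × V_1 = 6.25  =>  V_1 = 11.87 V
The requested potential is V_1 = 11.87 V.

Final answer: V_1 = 11.87 V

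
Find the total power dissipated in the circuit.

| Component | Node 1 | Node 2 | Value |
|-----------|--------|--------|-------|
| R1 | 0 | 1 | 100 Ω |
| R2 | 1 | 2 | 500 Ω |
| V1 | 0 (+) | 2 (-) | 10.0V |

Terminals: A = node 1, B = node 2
Nodal analysis, taking node 2 as the 0 V reference.
Source V1 fixes V_0 = 10 V.
KCL at each unknown node (sum of currents leaving = 0; resistances in Ω):
  Node 1: (V_1 - 10)/100 + (V_1 - 0)/500 = 0
Collecting terms: 0.012 × V_1 = 0.1  =>  V_1 = 8.333 V
Power in each resistor, P = (ΔV)²/R:
  P_R1 = (10 - 8.333)²/100 = 0.02778 W
  P_R2 = (8.333 - 0)²/500 = 0.1389 W
P_total = P_R1 + P_R2 = 0.1667 W

Final answer: 0.1667 W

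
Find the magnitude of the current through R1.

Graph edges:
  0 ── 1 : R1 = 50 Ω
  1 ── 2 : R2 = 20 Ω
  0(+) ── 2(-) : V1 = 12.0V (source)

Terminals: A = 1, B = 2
Nodal analysis, taking node 2 as the 0 V reference.
Source V1 fixes V_0 = 12 V.
KCL at each unknown node (sum of currents leaving = 0; resistances in Ω):
  Node 1: (V_1 - 12)/50 + (V_1 - 0)/20 = 0
Collecting terms: 0.07 × V_1 = 0.24  =>  V_1 = 3.429 V
I_R1 = (V_0 - V_1)/R1 = (12 - 3.429)/50 = 0.1714 A
|I_R1| = 0.1714 A

Final answer: |I_R1| = 0.1714 A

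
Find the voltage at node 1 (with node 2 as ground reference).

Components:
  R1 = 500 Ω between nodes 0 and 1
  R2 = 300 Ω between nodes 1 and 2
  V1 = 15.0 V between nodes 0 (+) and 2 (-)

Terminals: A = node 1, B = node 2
Nodal analysis, taking node 2 as the 0 V reference.
Source V1 fixes V_0 = 15 V.
KCL at each unknown node (sum of currents leaving = 0; resistances in Ω):
  Node 1: (V_1 - 15)/500 + (V_1 - 0)/300 = 0
Collecting terms: 0.005333 × V_1 = 0.03  =>  V_1 = 5.625 V
The requested potential is V_1 = 5.625 V.

Final answer: V_1 = 5.625 V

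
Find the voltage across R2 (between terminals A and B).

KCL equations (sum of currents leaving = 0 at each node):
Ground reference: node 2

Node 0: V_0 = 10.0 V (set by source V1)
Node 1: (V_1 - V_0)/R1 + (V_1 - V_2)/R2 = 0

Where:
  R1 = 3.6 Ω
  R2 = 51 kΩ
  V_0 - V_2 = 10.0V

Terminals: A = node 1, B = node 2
R1 and R2 are in series across V1 (node 0 → node 1 → node 2), and the output A–B is taken across R2, so this is a voltage divider.
Series current: I = V1/(R1 + R2) = 10/(3.6 + 51000) = 10/51000 = 0.0001961 A
V_R2 = I × R2 = V1 × R2/(R1 + R2) = 10 × 51000/51000 = 9.999 V

Final answer: 9.999 V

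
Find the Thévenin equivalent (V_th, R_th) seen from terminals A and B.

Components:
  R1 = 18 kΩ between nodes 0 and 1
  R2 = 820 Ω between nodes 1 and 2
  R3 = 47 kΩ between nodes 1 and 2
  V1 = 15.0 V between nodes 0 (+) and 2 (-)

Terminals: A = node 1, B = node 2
Step 1 — V_th is the open-circuit voltage V_A - V_B (nothing connected across the terminals).
Nodal analysis, taking node 2 as the 0 V reference.
Source V1 fixes V_0 = 15 V.
KCL at each unknown node (sum of currents leaving = 0; resistances in Ω):
  Node 1: (V_1 - 15)/18000 + (V_1 - 0)/820 + (V_1 - 0)/47000 = 0
Collecting terms: 0.001296 × V_1 = 0.0008333  =>  V_1 = 0.6428 V
V_th = V_1 - V_2 = 0.6428 - 0 = 0.6428 V
Step 2 — R_th: zero the source — replace V1 by a short circuit (node 2 merges into node 0) — and find the resistance seen between A (node 1) and B (node 0).
Reduce the network between node 1 (A) and node 0 (B) by series/parallel combination:
  Rp1 = R1 ‖ R2 ‖ R3 (parallel, all between nodes 0 and 1) = 1/(1/18000 + 1/820 + 1/47000) = 771.4 Ω
R_th = 771.4 Ω

Final answer: V_th = 0.6428 V, R_th = 771.4 Ω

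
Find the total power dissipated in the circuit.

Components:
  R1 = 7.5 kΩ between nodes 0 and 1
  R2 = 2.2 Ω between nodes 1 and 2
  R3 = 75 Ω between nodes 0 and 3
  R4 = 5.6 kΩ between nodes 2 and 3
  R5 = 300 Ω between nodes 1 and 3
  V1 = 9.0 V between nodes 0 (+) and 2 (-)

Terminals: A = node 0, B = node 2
Nodal analysis, taking node 2 as the 0 V reference.
Source V1 fixes V_0 = 9 V.
KCL at each unknown node (sum of currents leaving = 0; resistances in Ω):
  Node 1: (V_1 - 9)/7500 + (V_1 - 0)/2.2 + (V_1 - V_3)/300 = 0
  Node 3: (V_3 - 9)/75 + (V_3 - 0)/5600 + (V_3 - V_1)/300 = 0
Collecting terms (coefficients in siemens):
  0.458·V_1 - 0.003333·V_3 = 0.0012
  0.01685·V_3 - 0.003333·V_1 = 0.12
Determinant D = (0.458)(0.01685) - (-0.003333)(-0.003333) = 0.007704
V_1 = [(0.0012)(0.01685) - (-0.003333)(0.12)]/D = 0.05454 V
V_3 = [(0.458)(0.12) - (0.0012)(-0.003333)]/D = 7.134 V
Power in each resistor, P = (ΔV)²/R:
  P_R1 = (9 - 0.05454)²/7500 = 0.01067 W
  P_R2 = (0.05454 - 0)²/2.2 = 0.001352 W
  P_R3 = (9 - 7.134)²/75 = 0.0464 W
  P_R4 = (0 - 7.134)²/5600 = 0.009089 W
  P_R5 = (0.05454 - 7.134)²/300 = 0.1671 W
P_total = P_R1 + P_R2 + P_R3 + P_R4 + P_R5 = 0.2346 W

Final answer: 0.2346 W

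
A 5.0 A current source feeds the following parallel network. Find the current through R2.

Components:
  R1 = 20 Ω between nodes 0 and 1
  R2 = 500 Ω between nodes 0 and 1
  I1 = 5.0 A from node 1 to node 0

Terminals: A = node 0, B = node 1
All resistors sit directly between nodes 0 and 1, so they are in parallel and share one voltage V; the full source current 5 A splits among them.
1/R_par = 1/20 + 1/500 = 0.052 S  =>  R_par = 19.23 Ω
V = I × R_par = 5 × 19.23 = 96.15 V
I_R2 = V/R2 = 96.15/500 = 0.1923 A

Final answer: 0.1923 A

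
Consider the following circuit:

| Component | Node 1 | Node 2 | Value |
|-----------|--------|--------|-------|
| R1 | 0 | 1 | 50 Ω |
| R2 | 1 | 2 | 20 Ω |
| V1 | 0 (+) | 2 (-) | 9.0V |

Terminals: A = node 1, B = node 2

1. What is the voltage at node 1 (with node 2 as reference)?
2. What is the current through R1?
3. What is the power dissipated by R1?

Nodal analysis, taking node 2 as the 0 V reference.
Source V1 fixes V_0 = 9 V.
KCL at each unknown node (sum of currents leaving = 0; resistances in Ω):
  Node 1: (V_1 - 9)/50 + (V_1 - 0)/20 = 0
Collecting terms: 0.07 × V_1 = 0.18  =>  V_1 = 2.571 V
Part 1:
  Read off the nodal solution: V_1 = 2.571 V
Part 2:
  I_R1 = (V_0 - V_1)/R1 = (9 - 2.571)/50 = 0.1286 A
  Magnitude: I_R1 = 0.1286 A
Part 3:
  I_R1 = (V_0 - V_1)/R1 = (9 - 2.571)/50 = 0.1286 A
  P_R1 = I_R1² × R1 = (0.1286)² × 50 = 0.8265 W

Final answers:
1. V_1 = 2.571 V
2. I_R1 = 0.1286 A
3. P_R1 = 0.8265 W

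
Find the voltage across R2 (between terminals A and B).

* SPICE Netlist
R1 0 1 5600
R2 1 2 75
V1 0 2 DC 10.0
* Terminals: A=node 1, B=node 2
R1 and R2 are in series across V1 (node 0 → node 1 → node 2), and the output A–B is taken across R2, so this is a voltage divider.
Series current: I = V1/(R1 + R2) = 10/(5600 + 75) = 10/5675 = 0.001762 A
V_R2 = I × R2 = V1 × R2/(R1 + R2) = 10 × 75/5675 = 0.1322 V

Final answer: 0.1322 V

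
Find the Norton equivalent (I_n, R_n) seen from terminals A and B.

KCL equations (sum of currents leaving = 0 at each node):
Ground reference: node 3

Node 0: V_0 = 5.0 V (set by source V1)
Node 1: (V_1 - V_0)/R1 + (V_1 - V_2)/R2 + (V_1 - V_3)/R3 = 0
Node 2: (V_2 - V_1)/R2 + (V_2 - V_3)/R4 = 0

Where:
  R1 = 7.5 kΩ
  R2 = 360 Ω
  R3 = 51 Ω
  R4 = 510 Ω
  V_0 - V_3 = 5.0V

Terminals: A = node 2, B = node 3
Find the Thévenin equivalent first; then I_n = V_th/R_th and R_n = R_th.
Step 1 — V_th is the open-circuit voltage V_A - V_B (nothing connected across the terminals).
Nodal analysis, taking node 3 as the 0 V reference.
Source V1 fixes V_0 = 5 V.
KCL at each unknown node (sum of currents leaving = 0; resistances in Ω):
  Node 1: (V_1 - 5)/7500 + (V_1 - V_2)/360 + (V_1 - 0)/51 = 0
  Node 2: (V_2 - V_1)/360 + (V_2 - 0)/510 = 0
Collecting terms (coefficients in siemens):
  0.02252·V_1 - 0.002778·V_2 = 0.0006667
  0.004739·V_2 - 0.002778·V_1 = 0
Determinant D = (0.02252)(0.004739) - (-0.002778)(-0.002778) = 0.00009899
V_1 = [(0.0006667)(0.004739) - (-0.002778)(0)]/D = 0.03191 V
V_2 = [(0.02252)(0) - (0.0006667)(-0.002778)]/D = 0.01871 V
V_th = V_2 - V_3 = 0.01871 - 0 = 0.01871 V
Step 2 — R_th: zero the source — replace V1 by a short circuit (node 3 merges into node 0) — and find the resistance seen between A (node 2) and B (node 0).
Reduce the network between node 2 (A) and node 0 (B) by series/parallel combination:
  Rp1 = R1 ‖ R3 (parallel, both between nodes 0 and 1) = 1/(1/7500 + 1/51) = 50.66 Ω
  Rs1 = R2 + Rp1 (series, joined only at node 1) = 360 + 50.66 = 410.7 Ω
  Rp2 = R4 ‖ Rs1 (parallel, both between nodes 0 and 2) = 1/(1/510 + 1/410.7) = 227.5 Ω
R_th = 227.5 Ω
I_n = V_th/R_th = 0.01871/227.5 = 0.00008224 A, and R_n = R_th = 227.5 Ω

Final answer: I_n = 8.224e-05 A, R_n = 227.5 Ω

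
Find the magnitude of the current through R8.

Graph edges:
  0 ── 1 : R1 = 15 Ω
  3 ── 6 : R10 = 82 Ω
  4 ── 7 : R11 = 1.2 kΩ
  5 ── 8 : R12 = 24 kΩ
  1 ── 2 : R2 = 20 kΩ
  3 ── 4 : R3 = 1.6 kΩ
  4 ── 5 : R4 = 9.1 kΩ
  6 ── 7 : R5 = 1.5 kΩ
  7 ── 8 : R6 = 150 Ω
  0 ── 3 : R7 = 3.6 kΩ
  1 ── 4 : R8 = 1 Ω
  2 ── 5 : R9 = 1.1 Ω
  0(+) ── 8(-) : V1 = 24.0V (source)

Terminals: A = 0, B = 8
Nodal analysis, taking node 8 as the 0 V reference.
Source V1 fixes V_0 = 24 V.
KCL at each unknown node (sum of currents leaving = 0; resistances in Ω):
  Node 1: (V_1 - 24)/15 + (V_1 - V_2)/20000 + (V_1 - V_4)/1 = 0
  Node 2: (V_2 - V_1)/20000 + (V_2 - V_5)/1.1 = 0
  Node 3: (V_3 - V_4)/1600 + (V_3 - 24)/3600 + (V_3 - V_6)/82 = 0
  Node 4: (V_4 - V_3)/1600 + (V_4 - V_5)/9100 + (V_4 - V_1)/1 + (V_4 - V_7)/1200 = 0
  Node 5: (V_5 - V_4)/9100 + (V_5 - V_2)/1.1 + (V_5 - 0)/24000 = 0
  Node 6: (V_6 - V_7)/1500 + (V_6 - V_3)/82 = 0
  Node 7: (V_7 - V_6)/1500 + (V_7 - 0)/150 + (V_7 - V_4)/1200 = 0
Collecting terms (coefficients in siemens):
  1.067·V_1 - 0.00005·V_2 - 1·V_4 = 1.6
  0.9091·V_2 - 0.00005·V_1 - 0.9091·V_5 = 0
  0.0131·V_3 - 0.000625·V_4 - 0.0122·V_6 = 0.006667
  1.002·V_4 - 1·V_1 - 0.000625·V_3 - 0.0001099·V_5 - 0.0008333·V_7 = 0
  0.9092·V_5 - 0.9091·V_2 - 0.0001099·V_4 = 0
  0.01286·V_6 - 0.0122·V_3 - 0.0006667·V_7 = 0
  0.008167·V_7 - 0.0008333·V_4 - 0.0006667·V_6 = 0
Solving these 7 simultaneous equations (Gaussian elimination) gives:
  V_1 = 23.66 V, V_2 = 18.76 V, V_3 = 15.46 V, V_4 = 23.64 V
  V_5 = 18.76 V, V_6 = 14.85 V, V_7 = 3.624 V
I_R8 = (V_1 - V_4)/R8 = (23.66 - 23.64)/1 = 0.02233 A
|I_R8| = 0.02233 A

Final answer: |I_R8| = 0.02233 A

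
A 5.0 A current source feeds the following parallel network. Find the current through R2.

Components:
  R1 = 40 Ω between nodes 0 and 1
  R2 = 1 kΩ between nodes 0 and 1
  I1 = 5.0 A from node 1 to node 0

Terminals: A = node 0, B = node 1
All resistors sit directly between nodes 0 and 1, so they are in parallel and share one voltage V; the full source current 5 A splits among them.
1/R_par = 1/40 + 1/1000 = 0.026 S  =>  R_par = 38.46 Ω
V = I × R_par = 5 × 38.46 = 192.3 V
I_R2 = V/R2 = 192.3/1000 = 0.1923 A

Final answer: 0.1923 A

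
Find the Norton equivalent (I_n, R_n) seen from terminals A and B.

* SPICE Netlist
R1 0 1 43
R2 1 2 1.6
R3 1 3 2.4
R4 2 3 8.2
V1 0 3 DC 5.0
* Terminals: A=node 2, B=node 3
Find the Thévenin equivalent first; then I_n = V_th/R_th and R_n = R_th.
Step 1 — V_th is the open-circuit voltage V_A - V_B (nothing connected across the terminals).
Nodal analysis, taking node 3 as the 0 V reference.
Source V1 fixes V_0 = 5 V.
KCL at each unknown node (sum of currents leaving = 0; resistances in Ω):
  Node 1: (V_1 - 5)/43 + (V_1 - V_2)/1.6 + (V_1 - 0)/2.4 = 0
  Node 2: (V_2 - V_1)/1.6 + (V_2 - 0)/8.2 = 0
Collecting terms (coefficients in siemens):
  1.065·V_1 - 0.625·V_2 = 0.1163
  0.747·V_2 - 0.625·V_1 = 0
Determinant D = (1.065)(0.747) - (-0.625)(-0.625) = 0.4048
V_1 = [(0.1163)(0.747) - (-0.625)(0)]/D = 0.2146 V
V_2 = [(1.065)(0) - (0.1163)(-0.625)]/D = 0.1795 V
V_th = V_2 - V_3 = 0.1795 - 0 = 0.1795 V
Step 2 — R_th: zero the source — replace V1 by a short circuit (node 3 merges into node 0) — and find the resistance seen between A (node 2) and B (node 0).
Reduce the network between node 2 (A) and node 0 (B) by series/parallel combination:
  Rp1 = R1 ‖ R3 (parallel, both between nodes 0 and 1) = 1/(1/43 + 1/2.4) = 2.273 Ω
  Rs1 = R2 + Rp1 (series, joined only at node 1) = 1.6 + 2.273 = 3.873 Ω
  Rp2 = R4 ‖ Rs1 (parallel, both between nodes 0 and 2) = 1/(1/8.2 + 1/3.873) = 2.631 Ω
R_th = 2.631 Ω
I_n = V_th/R_th = 0.1795/2.631 = 0.06824 A, and R_n = R_th = 2.631 Ω

Final answer: I_n = 0.06824 A, R_n = 2.631 Ω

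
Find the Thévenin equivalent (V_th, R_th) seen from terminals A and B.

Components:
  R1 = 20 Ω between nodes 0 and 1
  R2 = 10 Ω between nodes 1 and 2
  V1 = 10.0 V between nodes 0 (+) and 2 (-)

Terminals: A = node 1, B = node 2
Step 1 — V_th is the open-circuit voltage V_A - V_B (nothing connected across the terminals).
Nodal analysis, taking node 2 as the 0 V reference.
Source V1 fixes V_0 = 10 V.
KCL at each unknown node (sum of currents leaving = 0; resistances in Ω):
  Node 1: (V_1 - 10)/20 + (V_1 - 0)/10 = 0
Collecting terms: 0.15 × V_1 = 0.5  =>  V_1 = 3.333 V
V_th = V_1 - V_2 = 3.333 - 0 = 3.333 V
Step 2 — R_th: zero the source — replace V1 by a short circuit (node 2 merges into node 0) — and find the resistance seen between A (node 1) and B (node 0).
Reduce the network between node 1 (A) and node 0 (B) by series/parallel combination:
  Rp1 = R1 ‖ R2 (parallel, both between nodes 0 and 1) = 1/(1/20 + 1/10) = 6.667 Ω
R_th = 6.667 Ω

Final answer: V_th = 3.333 V, R_th = 6.667 Ω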